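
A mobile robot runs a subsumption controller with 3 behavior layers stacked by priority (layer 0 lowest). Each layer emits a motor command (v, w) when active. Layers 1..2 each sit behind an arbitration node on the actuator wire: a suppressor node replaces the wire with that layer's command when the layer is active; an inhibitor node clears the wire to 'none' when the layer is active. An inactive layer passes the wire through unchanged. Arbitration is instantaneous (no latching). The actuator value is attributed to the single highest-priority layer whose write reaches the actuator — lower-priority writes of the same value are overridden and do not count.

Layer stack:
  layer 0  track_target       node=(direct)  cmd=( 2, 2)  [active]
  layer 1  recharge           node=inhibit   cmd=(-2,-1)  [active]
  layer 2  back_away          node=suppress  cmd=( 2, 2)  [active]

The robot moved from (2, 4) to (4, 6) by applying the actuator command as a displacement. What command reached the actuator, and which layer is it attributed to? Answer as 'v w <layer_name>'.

displacement = (4, 6) − (2, 4) = (2, 2)
layer 0 (track_target) active — direct: (2, 2)
layer 1 (recharge) active — inhibits: none
layer 2 (back_away) active — suppresses: (2, 2)
→ actuator (2, 2) — from layer 2 (back_away)

2 2 back_away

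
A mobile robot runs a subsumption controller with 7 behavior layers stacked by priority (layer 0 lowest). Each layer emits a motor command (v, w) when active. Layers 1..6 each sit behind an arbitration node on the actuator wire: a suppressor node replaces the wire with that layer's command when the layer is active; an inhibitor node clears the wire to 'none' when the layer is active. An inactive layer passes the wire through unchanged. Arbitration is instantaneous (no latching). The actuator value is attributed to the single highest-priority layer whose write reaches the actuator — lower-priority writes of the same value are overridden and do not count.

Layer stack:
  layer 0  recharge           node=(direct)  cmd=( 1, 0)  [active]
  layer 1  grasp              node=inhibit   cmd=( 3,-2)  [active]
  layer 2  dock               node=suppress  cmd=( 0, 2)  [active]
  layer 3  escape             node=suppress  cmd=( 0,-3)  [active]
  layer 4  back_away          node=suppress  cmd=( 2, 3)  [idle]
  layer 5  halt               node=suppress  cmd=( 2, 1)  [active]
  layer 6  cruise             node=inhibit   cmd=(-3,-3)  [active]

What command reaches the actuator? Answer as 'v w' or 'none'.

none

[0] recharge on; wire := (1, 0)
[1] grasp on (inhibit); wire := none
[2] dock on (suppress); wire := (0, 2)
[3] escape on (suppress); wire := (0, -3)
[4] back_away off; pass (0, -3)
[5] halt on (suppress); wire := (2, 1)
[6] cruise on (inhibit); wire := none
output none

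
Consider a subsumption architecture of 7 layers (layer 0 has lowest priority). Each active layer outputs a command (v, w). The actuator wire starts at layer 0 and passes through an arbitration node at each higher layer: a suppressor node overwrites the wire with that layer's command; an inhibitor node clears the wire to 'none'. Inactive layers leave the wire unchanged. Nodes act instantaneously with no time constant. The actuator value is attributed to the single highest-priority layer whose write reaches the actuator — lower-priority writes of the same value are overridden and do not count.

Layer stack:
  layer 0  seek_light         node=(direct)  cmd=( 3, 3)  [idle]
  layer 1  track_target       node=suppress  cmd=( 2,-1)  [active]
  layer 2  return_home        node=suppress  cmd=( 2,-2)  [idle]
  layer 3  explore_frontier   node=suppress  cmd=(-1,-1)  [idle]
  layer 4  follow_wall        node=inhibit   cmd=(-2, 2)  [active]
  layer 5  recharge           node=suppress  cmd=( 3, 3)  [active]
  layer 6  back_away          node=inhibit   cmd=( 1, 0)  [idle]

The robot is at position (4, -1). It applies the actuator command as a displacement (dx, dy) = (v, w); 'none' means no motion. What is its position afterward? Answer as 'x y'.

7 2

layer 0 (seek_light) idle — none
layer 1 (track_target) active — suppresses: (2, -1)
layer 2 (return_home) idle — unchanged: (2, -1)
layer 3 (explore_frontier) idle — unchanged: (2, -1)
layer 4 (follow_wall) active — inhibits: none
layer 5 (recharge) active — suppresses: (3, 3)
layer 6 (back_away) idle — unchanged: (3, 3)
→ actuator (3, 3)
position: (4, -1) + (3, 3) = (7, 2)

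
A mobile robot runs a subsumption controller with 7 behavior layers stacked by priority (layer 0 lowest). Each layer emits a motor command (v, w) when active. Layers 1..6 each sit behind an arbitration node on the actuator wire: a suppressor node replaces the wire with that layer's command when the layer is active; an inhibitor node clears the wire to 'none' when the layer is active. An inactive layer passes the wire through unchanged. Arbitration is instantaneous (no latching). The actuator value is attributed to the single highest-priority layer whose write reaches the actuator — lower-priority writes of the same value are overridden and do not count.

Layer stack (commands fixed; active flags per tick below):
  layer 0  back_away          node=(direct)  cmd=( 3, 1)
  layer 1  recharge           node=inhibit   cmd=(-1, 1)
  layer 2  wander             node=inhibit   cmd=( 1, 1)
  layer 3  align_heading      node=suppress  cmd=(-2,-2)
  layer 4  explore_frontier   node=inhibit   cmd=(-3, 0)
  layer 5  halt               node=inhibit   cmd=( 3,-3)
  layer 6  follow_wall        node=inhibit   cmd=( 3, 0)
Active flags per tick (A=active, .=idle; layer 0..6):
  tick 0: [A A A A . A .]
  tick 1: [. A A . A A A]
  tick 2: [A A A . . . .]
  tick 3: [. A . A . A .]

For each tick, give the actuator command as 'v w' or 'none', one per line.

tick 0:
  layer 0 (back_away) active — direct: (3, 1)
  layer 1 (recharge) active — inhibits: none
  layer 2 (wander) active — inhibits: none
  layer 3 (align_heading) active — suppresses: (-2, -2)
  layer 4 (explore_frontier) idle — unchanged: (-2, -2)
  layer 5 (halt) active — inhibits: none
  layer 6 (follow_wall) idle — unchanged: none
  → actuator none
tick 1:
  layer 0 (back_away) idle — none
  layer 1 (recharge) active — inhibits: none
  layer 2 (wander) active — inhibits: none
  layer 3 (align_heading) idle — unchanged: none
  layer 4 (explore_frontier) active — inhibits: none
  layer 5 (halt) active — inhibits: none
  layer 6 (follow_wall) active — inhibits: none
  → actuator none
tick 2:
  layer 0 (back_away) active — direct: (3, 1)
  layer 1 (recharge) active — inhibits: none
  layer 2 (wander) active — inhibits: none
  layer 3 (align_heading) idle — unchanged: none
  layer 4 (explore_frontier) idle — unchanged: none
  layer 5 (halt) idle — unchanged: none
  layer 6 (follow_wall) idle — unchanged: none
  → actuator none
tick 3:
  layer 0 (back_away) idle — none
  layer 1 (recharge) active — inhibits: none
  layer 2 (wander) idle — unchanged: none
  layer 3 (align_heading) active — suppresses: (-2, -2)
  layer 4 (explore_frontier) idle — unchanged: (-2, -2)
  layer 5 (halt) active — inhibits: none
  layer 6 (follow_wall) idle — unchanged: none
  → actuator none

none
none
none
none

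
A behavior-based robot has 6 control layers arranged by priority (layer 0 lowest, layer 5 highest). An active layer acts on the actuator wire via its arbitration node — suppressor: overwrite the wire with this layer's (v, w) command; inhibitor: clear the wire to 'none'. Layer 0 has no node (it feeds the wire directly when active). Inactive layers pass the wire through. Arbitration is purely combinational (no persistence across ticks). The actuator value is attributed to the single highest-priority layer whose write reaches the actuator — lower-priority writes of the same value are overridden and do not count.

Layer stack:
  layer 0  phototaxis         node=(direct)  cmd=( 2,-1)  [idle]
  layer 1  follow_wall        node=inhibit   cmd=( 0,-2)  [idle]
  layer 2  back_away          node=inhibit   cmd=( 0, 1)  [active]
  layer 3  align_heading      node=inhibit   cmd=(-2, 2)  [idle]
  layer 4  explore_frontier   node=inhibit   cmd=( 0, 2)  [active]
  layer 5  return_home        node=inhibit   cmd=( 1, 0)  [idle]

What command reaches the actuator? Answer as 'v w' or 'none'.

none

[0] phototaxis off; wire := none
[1] follow_wall off; pass none
[2] back_away on (inhibit); wire := none
[3] align_heading off; pass none
[4] explore_frontier on (inhibit); wire := none
[5] return_home off; pass none
output none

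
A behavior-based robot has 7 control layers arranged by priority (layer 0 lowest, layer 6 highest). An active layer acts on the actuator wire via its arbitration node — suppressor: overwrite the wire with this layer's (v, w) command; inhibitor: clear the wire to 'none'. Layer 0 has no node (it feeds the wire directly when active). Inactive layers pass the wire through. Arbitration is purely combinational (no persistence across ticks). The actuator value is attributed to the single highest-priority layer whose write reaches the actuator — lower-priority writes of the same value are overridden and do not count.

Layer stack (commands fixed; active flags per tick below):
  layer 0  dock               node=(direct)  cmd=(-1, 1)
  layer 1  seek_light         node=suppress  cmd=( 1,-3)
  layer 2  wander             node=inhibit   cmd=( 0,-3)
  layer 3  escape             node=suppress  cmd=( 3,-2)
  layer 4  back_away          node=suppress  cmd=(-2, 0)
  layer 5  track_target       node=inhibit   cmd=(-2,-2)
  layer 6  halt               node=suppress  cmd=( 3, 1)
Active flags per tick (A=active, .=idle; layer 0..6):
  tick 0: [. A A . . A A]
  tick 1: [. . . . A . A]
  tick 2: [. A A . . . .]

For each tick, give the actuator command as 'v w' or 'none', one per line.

3 1
3 1
none

tick 0:
  L0 dock: idle → wire = none
  L1 seek_light: active, suppressor → wire = (1, -3)
  L2 wander: active, inhibitor → wire = none
  L3 escape: idle → wire stays none
  L4 back_away: idle → wire stays none
  L5 track_target: active, inhibitor → wire = none
  L6 halt: active, suppressor → wire = (3, 1)
  actuator = (3, 1)
tick 1:
  L0 dock: idle → wire = none
  L1 seek_light: idle → wire stays none
  L2 wander: idle → wire stays none
  L3 escape: idle → wire stays none
  L4 back_away: active, suppressor → wire = (-2, 0)
  L5 track_target: idle → wire stays (-2, 0)
  L6 halt: active, suppressor → wire = (3, 1)
  actuator = (3, 1)
tick 2:
  L0 dock: idle → wire = none
  L1 seek_light: active, suppressor → wire = (1, -3)
  L2 wander: active, inhibitor → wire = none
  L3 escape: idle → wire stays none
  L4 back_away: idle → wire stays none
  L5 track_target: idle → wire stays none
  L6 halt: idle → wire stays none
  actuator = none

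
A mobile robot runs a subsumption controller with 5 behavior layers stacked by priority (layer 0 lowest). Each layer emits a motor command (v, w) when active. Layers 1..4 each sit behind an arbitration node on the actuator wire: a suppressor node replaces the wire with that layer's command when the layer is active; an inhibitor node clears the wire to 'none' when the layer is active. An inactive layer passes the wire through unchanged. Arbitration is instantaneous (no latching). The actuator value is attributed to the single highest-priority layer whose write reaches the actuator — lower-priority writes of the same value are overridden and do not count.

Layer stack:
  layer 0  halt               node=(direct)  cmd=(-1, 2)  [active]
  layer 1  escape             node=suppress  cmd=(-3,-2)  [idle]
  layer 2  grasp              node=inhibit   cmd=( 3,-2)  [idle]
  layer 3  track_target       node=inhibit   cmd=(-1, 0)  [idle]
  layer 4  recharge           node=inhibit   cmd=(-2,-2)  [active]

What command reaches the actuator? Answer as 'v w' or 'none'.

L0 halt: active, feeds wire = (-1, 2)
L1 escape: idle → wire stays (-1, 2)
L2 grasp: idle → wire stays (-1, 2)
L3 track_target: idle → wire stays (-1, 2)
L4 recharge: active, inhibitor → wire = none
actuator = none

none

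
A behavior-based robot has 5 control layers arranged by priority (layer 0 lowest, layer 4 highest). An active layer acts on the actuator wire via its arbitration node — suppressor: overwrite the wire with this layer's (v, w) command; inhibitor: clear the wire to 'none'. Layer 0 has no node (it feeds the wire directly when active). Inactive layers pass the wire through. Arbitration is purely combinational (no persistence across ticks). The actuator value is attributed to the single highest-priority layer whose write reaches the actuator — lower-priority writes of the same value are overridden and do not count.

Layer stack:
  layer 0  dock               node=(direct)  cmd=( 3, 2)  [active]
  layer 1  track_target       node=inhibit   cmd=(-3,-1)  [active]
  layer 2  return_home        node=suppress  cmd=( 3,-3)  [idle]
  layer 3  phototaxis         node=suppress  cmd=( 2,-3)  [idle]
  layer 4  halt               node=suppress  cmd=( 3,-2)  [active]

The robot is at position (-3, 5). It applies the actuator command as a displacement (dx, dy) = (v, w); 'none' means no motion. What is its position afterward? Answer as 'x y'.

0 3

[0] dock on; wire := (3, 2)
[1] track_target on (inhibit); wire := none
[2] return_home off; pass none
[3] phototaxis off; pass none
[4] halt on (suppress); wire := (3, -2)
output (3, -2)
position: (-3, 5) + (3, -2) = (0, 3)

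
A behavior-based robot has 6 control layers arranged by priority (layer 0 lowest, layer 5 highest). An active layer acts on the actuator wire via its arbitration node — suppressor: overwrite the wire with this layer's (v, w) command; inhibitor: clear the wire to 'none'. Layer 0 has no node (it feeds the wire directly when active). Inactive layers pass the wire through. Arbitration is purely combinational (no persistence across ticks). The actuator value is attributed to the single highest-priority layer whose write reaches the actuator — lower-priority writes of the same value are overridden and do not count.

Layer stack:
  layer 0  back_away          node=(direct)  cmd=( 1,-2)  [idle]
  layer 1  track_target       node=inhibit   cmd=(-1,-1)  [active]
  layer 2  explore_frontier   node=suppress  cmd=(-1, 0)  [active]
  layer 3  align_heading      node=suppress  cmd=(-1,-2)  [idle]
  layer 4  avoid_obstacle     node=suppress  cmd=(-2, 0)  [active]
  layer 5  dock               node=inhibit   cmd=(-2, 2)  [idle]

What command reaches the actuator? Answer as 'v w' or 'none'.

-2 0

[0] back_away off; wire := none
[1] track_target on (inhibit); wire := none
[2] explore_frontier on (suppress); wire := (-1, 0)
[3] align_heading off; pass (-1, 0)
[4] avoid_obstacle on (suppress); wire := (-2, 0)
[5] dock off; pass (-2, 0)
output (-2, 0)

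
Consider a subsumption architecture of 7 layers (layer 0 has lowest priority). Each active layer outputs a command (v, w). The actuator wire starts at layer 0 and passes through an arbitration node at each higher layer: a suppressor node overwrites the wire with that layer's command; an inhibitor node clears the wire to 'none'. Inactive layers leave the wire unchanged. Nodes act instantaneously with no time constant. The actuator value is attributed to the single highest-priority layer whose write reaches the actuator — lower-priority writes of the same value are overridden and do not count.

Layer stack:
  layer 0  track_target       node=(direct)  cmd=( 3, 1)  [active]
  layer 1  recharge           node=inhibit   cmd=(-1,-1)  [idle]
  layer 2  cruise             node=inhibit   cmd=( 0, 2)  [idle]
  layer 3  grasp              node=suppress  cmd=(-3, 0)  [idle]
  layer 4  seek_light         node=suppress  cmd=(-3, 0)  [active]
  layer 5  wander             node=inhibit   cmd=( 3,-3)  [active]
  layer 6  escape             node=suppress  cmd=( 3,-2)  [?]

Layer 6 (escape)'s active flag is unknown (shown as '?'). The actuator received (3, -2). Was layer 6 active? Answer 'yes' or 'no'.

If layer 6 is active=yes:
  actuator would be (3, -2)
If layer 6 is active=no:
  actuator would be none
Observed (3, -2), so layer 6 was active.

yes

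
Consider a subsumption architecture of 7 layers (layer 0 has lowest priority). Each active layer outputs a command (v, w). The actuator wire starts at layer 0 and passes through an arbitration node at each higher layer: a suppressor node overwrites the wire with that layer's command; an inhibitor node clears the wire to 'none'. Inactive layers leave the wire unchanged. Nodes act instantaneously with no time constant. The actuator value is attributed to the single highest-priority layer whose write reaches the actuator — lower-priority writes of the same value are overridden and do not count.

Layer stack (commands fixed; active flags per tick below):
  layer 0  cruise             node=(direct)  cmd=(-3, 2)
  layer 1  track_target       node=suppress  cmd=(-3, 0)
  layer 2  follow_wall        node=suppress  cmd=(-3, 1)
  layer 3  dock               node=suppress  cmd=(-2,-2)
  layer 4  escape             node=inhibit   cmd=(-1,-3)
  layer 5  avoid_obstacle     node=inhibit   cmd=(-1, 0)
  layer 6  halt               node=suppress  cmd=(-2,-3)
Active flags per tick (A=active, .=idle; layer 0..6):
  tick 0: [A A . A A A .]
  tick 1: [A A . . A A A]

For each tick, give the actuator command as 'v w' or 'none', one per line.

none
-2 -3

tick 0:
  layer 0 (cruise) active — direct: (-3, 2)
  layer 1 (track_target) active — suppresses: (-3, 0)
  layer 2 (follow_wall) idle — unchanged: (-3, 0)
  layer 3 (dock) active — suppresses: (-2, -2)
  layer 4 (escape) active — inhibits: none
  layer 5 (avoid_obstacle) active — inhibits: none
  layer 6 (halt) idle — unchanged: none
  → actuator none
tick 1:
  layer 0 (cruise) active — direct: (-3, 2)
  layer 1 (track_target) active — suppresses: (-3, 0)
  layer 2 (follow_wall) idle — unchanged: (-3, 0)
  layer 3 (dock) idle — unchanged: (-3, 0)
  layer 4 (escape) active — inhibits: none
  layer 5 (avoid_obstacle) active — inhibits: none
  layer 6 (halt) active — suppresses: (-2, -3)
  → actuator (-2, -3)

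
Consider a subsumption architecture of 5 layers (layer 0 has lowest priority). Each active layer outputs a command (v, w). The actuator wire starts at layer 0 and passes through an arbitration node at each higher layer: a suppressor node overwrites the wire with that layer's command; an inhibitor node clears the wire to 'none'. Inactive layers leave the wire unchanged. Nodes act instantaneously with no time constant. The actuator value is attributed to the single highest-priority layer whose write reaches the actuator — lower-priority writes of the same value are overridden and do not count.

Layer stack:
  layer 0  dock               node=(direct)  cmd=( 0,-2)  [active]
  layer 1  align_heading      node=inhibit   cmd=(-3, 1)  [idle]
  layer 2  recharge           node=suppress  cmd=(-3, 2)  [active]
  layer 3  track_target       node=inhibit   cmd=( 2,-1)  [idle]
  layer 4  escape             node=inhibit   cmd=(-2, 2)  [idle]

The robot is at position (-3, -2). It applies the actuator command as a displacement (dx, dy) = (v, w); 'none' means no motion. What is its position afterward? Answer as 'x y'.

[0] dock on; wire := (0, -2)
[1] align_heading off; pass (0, -2)
[2] recharge on (suppress); wire := (-3, 2)
[3] track_target off; pass (-3, 2)
[4] escape off; pass (-3, 2)
output (-3, 2)
position: (-3, -2) + (-3, 2) = (-6, 0)

-6 0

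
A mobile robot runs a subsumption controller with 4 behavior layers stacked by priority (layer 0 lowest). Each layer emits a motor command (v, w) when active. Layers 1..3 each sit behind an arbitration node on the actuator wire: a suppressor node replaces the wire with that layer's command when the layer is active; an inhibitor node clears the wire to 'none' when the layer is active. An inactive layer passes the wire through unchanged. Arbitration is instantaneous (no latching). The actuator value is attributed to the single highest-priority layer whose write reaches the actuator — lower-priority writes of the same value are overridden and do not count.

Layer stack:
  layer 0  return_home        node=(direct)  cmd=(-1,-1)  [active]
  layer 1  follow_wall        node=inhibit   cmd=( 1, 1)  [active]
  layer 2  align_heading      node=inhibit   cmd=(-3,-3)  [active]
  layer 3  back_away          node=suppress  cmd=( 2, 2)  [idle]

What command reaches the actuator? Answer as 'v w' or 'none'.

none

L0 return_home: active, feeds wire = (-1, -1)
L1 follow_wall: active, inhibitor → wire = none
L2 align_heading: active, inhibitor → wire = none
L3 back_away: idle → wire stays none
actuator = none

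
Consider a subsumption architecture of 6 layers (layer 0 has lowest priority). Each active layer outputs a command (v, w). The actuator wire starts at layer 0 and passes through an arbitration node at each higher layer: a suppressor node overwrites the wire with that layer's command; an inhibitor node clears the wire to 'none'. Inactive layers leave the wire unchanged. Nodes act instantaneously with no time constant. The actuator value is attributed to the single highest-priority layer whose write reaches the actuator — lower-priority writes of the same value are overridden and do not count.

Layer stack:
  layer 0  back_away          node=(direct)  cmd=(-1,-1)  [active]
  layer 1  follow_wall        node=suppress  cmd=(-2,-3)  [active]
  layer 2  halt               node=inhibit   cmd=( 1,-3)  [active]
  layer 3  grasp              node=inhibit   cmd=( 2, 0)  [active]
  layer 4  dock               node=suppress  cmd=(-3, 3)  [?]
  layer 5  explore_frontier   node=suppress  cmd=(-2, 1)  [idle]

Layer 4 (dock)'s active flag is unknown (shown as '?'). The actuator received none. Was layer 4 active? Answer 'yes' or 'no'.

no

If layer 4 is active=yes:
  actuator would be (-3, 3)
If layer 4 is active=no:
  actuator would be none
Observed none, so layer 4 was idle.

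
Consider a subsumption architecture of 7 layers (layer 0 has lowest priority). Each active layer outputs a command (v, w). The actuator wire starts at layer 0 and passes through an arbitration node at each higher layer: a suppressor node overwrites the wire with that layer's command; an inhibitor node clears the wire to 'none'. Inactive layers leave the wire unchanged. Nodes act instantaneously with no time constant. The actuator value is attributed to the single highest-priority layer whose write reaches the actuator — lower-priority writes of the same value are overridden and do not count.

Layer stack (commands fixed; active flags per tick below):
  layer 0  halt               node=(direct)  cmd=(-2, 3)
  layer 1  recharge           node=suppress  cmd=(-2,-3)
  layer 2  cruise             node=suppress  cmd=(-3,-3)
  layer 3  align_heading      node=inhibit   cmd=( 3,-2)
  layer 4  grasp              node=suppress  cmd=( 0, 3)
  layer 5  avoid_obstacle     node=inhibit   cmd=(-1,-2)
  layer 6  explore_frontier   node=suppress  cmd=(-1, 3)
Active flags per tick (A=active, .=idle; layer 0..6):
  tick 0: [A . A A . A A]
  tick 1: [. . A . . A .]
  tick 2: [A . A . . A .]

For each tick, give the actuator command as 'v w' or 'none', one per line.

tick 0:
  L0 halt: active, feeds wire = (-2, 3)
  L1 recharge: idle → wire stays (-2, 3)
  L2 cruise: active, suppressor → wire = (-3, -3)
  L3 align_heading: active, inhibitor → wire = none
  L4 grasp: idle → wire stays none
  L5 avoid_obstacle: active, inhibitor → wire = none
  L6 explore_frontier: active, suppressor → wire = (-1, 3)
  actuator = (-1, 3)
tick 1:
  L0 halt: idle → wire = none
  L1 recharge: idle → wire stays none
  L2 cruise: active, suppressor → wire = (-3, -3)
  L3 align_heading: idle → wire stays (-3, -3)
  L4 grasp: idle → wire stays (-3, -3)
  L5 avoid_obstacle: active, inhibitor → wire = none
  L6 explore_frontier: idle → wire stays none
  actuator = none
tick 2:
  L0 halt: active, feeds wire = (-2, 3)
  L1 recharge: idle → wire stays (-2, 3)
  L2 cruise: active, suppressor → wire = (-3, -3)
  L3 align_heading: idle → wire stays (-3, -3)
  L4 grasp: idle → wire stays (-3, -3)
  L5 avoid_obstacle: active, inhibitor → wire = none
  L6 explore_frontier: idle → wire stays none
  actuator = none

-1 3
none
none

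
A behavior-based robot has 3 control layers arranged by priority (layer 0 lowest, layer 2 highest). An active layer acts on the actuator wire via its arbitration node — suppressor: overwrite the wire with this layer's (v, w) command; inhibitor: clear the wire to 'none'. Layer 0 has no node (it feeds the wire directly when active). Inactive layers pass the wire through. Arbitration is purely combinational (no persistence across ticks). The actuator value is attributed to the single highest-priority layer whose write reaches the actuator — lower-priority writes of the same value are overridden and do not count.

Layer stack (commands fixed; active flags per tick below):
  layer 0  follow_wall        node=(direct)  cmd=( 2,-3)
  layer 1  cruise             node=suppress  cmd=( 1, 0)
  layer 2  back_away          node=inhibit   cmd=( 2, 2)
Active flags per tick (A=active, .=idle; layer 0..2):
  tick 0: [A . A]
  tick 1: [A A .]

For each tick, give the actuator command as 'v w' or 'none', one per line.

tick 0:
  layer 0 (follow_wall) active — direct: (2, -3)
  layer 1 (cruise) idle — unchanged: (2, -3)
  layer 2 (back_away) active — inhibits: none
  → actuator none
tick 1:
  layer 0 (follow_wall) active — direct: (2, -3)
  layer 1 (cruise) active — suppresses: (1, 0)
  layer 2 (back_away) idle — unchanged: (1, 0)
  → actuator (1, 0)

none
1 0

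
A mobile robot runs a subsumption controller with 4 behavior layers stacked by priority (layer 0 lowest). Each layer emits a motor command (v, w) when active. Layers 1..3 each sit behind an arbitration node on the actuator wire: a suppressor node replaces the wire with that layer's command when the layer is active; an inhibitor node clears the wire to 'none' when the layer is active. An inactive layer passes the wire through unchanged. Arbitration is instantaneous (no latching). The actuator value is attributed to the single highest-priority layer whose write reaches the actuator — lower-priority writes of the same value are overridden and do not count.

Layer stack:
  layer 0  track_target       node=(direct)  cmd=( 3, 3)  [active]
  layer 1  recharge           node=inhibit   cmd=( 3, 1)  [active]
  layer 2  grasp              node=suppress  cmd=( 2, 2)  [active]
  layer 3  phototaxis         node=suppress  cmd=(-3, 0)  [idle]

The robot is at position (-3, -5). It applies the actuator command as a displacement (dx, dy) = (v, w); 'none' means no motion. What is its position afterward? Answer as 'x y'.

-1 -3

[0] track_target on; wire := (3, 3)
[1] recharge on (inhibit); wire := none
[2] grasp on (suppress); wire := (2, 2)
[3] phototaxis off; pass (2, 2)
output (2, 2)
position: (-3, -5) + (2, 2) = (-1, -3)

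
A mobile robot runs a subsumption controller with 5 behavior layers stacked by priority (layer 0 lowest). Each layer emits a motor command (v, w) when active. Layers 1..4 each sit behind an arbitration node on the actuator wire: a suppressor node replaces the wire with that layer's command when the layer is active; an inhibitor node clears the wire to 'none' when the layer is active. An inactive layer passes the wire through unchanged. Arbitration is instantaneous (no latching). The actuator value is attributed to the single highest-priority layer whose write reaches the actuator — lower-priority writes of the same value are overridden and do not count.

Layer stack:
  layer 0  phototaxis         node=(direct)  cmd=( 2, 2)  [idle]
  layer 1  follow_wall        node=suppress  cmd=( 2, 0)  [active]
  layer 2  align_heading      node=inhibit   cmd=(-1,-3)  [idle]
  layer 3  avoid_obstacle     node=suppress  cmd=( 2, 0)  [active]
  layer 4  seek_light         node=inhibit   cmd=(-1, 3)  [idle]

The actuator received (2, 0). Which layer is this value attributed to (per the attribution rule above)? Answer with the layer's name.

[0] phototaxis off; wire := none
[1] follow_wall on (suppress); wire := (2, 0)
[2] align_heading off; pass (2, 0)
[3] avoid_obstacle on (suppress); wire := (2, 0)
[4] seek_light off; pass (2, 0)
output (2, 0)
last writer: layer 3 = avoid_obstacle

avoid_obstacle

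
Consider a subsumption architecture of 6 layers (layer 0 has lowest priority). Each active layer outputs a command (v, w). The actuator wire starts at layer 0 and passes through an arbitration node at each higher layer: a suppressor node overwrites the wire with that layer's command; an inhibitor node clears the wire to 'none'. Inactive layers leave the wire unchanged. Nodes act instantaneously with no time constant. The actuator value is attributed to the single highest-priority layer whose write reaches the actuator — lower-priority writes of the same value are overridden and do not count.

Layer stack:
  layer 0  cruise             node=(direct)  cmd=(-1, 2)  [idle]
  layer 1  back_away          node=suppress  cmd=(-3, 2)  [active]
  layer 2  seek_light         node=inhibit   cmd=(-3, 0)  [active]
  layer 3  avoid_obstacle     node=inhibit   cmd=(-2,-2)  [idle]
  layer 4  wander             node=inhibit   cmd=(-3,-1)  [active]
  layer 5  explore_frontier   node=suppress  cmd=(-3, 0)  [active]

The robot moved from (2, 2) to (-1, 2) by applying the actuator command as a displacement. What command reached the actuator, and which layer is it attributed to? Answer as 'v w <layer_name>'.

-3 0 explore_frontier

displacement = (-1, 2) − (2, 2) = (-3, 0)
L0 cruise: idle → wire = none
L1 back_away: active, suppressor → wire = (-3, 2)
L2 seek_light: active, inhibitor → wire = none
L3 avoid_obstacle: idle → wire stays none
L4 wander: active, inhibitor → wire = none
L5 explore_frontier: active, suppressor → wire = (-3, 0)
actuator = (-3, 0) — from layer 5 (explore_frontier)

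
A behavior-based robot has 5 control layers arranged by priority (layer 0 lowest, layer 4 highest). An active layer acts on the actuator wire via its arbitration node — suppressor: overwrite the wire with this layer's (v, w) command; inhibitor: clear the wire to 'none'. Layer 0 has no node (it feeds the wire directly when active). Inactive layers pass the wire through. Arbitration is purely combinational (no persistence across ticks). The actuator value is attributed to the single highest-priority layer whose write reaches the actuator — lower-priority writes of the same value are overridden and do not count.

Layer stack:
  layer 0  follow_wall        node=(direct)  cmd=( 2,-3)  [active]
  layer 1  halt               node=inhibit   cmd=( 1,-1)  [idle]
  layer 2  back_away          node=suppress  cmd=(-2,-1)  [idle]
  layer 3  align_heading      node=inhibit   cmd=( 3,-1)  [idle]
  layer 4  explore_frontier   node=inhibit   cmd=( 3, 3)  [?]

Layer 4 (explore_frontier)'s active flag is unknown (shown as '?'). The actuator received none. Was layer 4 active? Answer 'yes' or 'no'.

yes

If layer 4 is active=yes:
  actuator would be none
If layer 4 is active=no:
  actuator would be (2, -3)
Observed none, so layer 4 was active.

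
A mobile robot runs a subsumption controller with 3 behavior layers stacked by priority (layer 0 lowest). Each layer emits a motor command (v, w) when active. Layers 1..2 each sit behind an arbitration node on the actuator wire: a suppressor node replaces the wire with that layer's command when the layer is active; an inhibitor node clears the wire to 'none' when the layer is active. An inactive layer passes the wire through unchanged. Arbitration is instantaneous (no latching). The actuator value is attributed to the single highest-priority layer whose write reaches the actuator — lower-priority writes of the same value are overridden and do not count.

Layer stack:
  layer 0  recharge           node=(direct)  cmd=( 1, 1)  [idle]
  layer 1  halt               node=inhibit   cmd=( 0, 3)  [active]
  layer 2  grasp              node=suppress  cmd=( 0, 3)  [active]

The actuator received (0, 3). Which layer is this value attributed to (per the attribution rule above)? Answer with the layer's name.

grasp

L0 recharge: idle → wire = none
L1 halt: active, inhibitor → wire = none
L2 grasp: active, suppressor → wire = (0, 3)
actuator = (0, 3)
last writer: layer 2 = grasp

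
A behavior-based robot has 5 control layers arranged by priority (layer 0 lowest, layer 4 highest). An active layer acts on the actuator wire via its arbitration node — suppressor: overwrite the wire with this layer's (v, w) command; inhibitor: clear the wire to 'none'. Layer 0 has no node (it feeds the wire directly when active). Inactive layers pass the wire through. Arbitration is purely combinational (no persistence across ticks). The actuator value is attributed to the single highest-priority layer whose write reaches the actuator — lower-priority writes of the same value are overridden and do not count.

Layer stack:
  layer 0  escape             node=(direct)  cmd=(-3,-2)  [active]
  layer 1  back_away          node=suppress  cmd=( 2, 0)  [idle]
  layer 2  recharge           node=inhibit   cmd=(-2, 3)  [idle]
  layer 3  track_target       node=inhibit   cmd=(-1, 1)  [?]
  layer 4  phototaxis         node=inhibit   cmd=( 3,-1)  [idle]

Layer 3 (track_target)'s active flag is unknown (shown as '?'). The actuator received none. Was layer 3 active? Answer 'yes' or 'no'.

If layer 3 is active=yes:
  actuator would be none
If layer 3 is active=no:
  actuator would be (-3, -2)
Observed none, so layer 3 was active.

yes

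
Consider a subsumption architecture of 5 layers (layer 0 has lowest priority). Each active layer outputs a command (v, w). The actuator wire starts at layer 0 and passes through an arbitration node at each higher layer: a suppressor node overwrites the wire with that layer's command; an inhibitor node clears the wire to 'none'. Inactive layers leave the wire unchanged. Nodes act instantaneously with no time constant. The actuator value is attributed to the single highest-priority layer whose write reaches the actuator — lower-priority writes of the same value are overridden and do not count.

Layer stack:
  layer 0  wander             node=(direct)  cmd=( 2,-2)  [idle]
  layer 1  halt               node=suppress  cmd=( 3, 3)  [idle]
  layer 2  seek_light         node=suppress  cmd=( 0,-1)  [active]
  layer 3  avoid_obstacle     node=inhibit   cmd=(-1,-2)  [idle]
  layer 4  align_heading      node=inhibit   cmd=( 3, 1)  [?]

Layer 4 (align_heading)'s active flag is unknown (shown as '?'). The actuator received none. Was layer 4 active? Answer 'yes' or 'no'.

If layer 4 is active=yes:
  actuator would be none
If layer 4 is active=no:
  actuator would be (0, -1)
Observed none, so layer 4 was active.

yes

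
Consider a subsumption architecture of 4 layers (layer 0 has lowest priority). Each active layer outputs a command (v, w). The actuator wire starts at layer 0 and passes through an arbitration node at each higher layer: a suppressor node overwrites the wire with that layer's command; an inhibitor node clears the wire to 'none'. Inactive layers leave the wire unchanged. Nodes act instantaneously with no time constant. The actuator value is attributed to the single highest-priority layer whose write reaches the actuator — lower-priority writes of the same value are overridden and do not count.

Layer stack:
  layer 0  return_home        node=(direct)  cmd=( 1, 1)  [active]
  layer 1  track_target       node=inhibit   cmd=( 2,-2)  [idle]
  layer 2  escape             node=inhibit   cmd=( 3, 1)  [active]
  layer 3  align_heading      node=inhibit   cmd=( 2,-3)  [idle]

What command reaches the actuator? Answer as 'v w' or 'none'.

[0] return_home on; wire := (1, 1)
[1] track_target off; pass (1, 1)
[2] escape on (inhibit); wire := none
[3] align_heading off; pass none
output none

none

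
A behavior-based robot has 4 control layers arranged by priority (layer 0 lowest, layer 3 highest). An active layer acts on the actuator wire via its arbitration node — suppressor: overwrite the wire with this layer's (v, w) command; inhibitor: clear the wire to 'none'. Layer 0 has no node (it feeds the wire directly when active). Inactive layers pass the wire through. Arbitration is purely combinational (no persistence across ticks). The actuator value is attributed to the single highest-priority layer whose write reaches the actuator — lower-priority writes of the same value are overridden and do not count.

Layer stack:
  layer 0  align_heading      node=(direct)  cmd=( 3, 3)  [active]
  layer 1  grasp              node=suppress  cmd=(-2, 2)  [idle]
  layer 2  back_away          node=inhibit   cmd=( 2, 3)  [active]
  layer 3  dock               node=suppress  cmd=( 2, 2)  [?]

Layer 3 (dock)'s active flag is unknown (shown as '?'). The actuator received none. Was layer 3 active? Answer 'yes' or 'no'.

If layer 3 is active=yes:
  actuator would be (2, 2)
If layer 3 is active=no:
  actuator would be none
Observed none, so layer 3 was idle.

no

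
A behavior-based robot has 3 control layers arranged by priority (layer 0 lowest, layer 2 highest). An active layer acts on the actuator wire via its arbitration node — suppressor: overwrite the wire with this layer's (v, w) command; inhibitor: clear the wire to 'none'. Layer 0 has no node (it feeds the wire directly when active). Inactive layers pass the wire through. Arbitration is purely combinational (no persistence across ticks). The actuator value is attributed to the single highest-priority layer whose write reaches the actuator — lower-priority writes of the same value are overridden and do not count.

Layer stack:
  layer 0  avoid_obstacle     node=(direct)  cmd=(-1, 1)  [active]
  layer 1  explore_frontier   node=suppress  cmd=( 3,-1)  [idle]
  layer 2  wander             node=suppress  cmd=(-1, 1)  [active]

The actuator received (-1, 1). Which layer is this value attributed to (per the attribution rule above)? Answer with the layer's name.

wander

L0 avoid_obstacle: active, feeds wire = (-1, 1)
L1 explore_frontier: idle → wire stays (-1, 1)
L2 wander: active, suppressor → wire = (-1, 1)
actuator = (-1, 1)
last writer: layer 2 = wander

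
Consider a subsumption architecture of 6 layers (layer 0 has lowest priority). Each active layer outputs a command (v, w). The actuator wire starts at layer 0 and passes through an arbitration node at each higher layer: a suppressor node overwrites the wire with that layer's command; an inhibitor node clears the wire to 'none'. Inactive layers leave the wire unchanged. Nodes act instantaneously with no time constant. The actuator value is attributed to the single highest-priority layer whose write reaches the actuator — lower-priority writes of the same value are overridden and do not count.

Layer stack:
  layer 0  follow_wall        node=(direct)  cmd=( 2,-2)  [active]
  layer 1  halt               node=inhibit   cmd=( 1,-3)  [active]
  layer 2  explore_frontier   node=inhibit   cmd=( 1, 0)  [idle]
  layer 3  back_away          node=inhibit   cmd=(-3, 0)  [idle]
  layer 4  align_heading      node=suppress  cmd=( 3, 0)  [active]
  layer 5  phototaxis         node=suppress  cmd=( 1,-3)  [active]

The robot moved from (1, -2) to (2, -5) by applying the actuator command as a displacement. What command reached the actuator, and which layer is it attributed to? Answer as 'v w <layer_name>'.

displacement = (2, -5) − (1, -2) = (1, -3)
layer 0 (follow_wall) active — direct: (2, -2)
layer 1 (halt) active — inhibits: none
layer 2 (explore_frontier) idle — unchanged: none
layer 3 (back_away) idle — unchanged: none
layer 4 (align_heading) active — suppresses: (3, 0)
layer 5 (phototaxis) active — suppresses: (1, -3)
→ actuator (1, -3) — from layer 5 (phototaxis)

1 -3 phototaxis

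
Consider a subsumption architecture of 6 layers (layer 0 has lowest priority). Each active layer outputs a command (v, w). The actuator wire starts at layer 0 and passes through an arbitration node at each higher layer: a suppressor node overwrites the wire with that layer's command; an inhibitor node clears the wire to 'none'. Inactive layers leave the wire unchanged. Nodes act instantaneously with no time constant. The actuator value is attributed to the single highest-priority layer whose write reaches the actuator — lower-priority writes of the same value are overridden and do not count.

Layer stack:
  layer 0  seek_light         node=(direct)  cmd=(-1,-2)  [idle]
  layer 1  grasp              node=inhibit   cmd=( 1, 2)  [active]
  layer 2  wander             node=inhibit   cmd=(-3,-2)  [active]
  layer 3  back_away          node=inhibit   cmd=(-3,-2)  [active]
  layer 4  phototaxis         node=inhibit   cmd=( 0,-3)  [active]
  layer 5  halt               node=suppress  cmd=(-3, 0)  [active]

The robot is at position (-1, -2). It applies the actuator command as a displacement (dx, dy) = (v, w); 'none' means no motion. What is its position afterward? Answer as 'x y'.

[0] seek_light off; wire := none
[1] grasp on (inhibit); wire := none
[2] wander on (inhibit); wire := none
[3] back_away on (inhibit); wire := none
[4] phototaxis on (inhibit); wire := none
[5] halt on (suppress); wire := (-3, 0)
output (-3, 0)
position: (-1, -2) + (-3, 0) = (-4, -2)

-4 -2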